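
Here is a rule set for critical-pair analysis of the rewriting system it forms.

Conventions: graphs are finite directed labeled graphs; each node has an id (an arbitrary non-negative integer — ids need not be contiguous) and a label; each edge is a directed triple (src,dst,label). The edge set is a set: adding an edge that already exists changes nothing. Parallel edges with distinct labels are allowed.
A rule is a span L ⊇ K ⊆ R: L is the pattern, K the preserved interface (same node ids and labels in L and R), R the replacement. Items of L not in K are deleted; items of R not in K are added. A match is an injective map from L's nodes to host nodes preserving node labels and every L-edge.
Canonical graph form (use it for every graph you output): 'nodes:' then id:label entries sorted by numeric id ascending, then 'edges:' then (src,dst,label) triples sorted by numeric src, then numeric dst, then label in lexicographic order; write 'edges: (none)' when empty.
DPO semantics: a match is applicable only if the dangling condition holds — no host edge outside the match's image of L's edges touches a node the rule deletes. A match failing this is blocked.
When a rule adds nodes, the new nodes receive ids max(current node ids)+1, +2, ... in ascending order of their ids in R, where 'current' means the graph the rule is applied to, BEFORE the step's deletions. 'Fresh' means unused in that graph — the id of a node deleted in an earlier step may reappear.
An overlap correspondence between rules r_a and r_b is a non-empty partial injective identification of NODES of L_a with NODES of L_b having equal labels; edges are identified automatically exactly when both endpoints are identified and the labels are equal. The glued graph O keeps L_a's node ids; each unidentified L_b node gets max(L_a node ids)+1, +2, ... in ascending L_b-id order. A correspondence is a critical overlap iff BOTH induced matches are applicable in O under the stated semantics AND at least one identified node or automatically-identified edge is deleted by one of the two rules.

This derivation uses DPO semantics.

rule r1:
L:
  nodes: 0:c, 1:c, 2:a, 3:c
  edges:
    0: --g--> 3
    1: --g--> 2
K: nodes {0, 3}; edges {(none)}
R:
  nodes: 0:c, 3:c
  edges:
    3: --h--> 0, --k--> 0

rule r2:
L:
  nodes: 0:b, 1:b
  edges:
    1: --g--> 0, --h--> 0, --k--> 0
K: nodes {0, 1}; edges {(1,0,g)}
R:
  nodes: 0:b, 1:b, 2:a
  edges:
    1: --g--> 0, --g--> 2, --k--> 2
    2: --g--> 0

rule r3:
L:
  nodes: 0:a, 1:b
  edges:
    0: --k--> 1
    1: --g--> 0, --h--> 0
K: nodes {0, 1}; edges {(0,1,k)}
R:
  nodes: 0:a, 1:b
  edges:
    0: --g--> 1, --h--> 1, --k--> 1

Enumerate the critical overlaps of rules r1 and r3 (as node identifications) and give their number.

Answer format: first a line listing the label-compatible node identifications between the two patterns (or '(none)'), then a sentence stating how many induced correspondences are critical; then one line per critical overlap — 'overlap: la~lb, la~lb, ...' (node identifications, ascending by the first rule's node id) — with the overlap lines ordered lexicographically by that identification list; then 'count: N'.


label-compatible node identifications between L(r1) and L(r3): 2~0
0 of the induced correspondences are critical overlaps of r1 and r3.
count: 0


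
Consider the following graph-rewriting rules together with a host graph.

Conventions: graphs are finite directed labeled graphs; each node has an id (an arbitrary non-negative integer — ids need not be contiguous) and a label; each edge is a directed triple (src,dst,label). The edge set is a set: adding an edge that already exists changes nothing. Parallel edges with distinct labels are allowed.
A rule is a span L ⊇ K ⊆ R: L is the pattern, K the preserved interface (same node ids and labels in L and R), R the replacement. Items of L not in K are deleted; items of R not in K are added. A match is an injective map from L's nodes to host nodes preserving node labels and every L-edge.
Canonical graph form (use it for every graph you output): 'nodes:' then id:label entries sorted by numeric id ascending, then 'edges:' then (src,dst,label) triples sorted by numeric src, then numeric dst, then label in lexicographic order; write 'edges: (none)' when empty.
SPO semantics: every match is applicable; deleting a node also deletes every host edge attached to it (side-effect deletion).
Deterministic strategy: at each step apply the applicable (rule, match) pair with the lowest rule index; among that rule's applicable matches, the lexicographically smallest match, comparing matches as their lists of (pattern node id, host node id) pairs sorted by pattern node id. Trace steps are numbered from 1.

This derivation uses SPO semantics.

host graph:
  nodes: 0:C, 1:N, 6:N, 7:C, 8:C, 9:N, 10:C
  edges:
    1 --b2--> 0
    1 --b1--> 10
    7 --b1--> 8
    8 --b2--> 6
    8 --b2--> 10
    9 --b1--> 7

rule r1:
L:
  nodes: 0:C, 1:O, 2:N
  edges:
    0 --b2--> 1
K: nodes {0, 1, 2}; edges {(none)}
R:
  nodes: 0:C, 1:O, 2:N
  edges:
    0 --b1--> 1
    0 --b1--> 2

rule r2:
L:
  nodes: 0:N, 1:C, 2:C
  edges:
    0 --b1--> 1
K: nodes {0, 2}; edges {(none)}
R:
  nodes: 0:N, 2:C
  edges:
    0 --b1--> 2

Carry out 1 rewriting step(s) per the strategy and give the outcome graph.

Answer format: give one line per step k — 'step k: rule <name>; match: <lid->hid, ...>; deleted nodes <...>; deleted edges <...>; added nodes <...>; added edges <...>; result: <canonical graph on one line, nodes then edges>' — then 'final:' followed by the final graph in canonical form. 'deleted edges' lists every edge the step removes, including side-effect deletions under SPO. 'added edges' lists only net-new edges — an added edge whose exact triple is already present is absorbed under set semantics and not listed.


step 1: rule r2; match: 0->1, 1->10, 2->0; deleted nodes 10; deleted edges (1,10,b1); (8,10,b2); added nodes (none); added edges (1,0,b1); result: nodes: 0:C, 1:N, 6:N, 7:C, 8:C, 9:N edges: (1,0,b1); (1,0,b2); (7,8,b1); (8,6,b2); (9,7,b1)
final:
nodes: 0:C, 1:N, 6:N, 7:C, 8:C, 9:N
edges: (1,0,b1); (1,0,b2); (7,8,b1); (8,6,b2); (9,7,b1)


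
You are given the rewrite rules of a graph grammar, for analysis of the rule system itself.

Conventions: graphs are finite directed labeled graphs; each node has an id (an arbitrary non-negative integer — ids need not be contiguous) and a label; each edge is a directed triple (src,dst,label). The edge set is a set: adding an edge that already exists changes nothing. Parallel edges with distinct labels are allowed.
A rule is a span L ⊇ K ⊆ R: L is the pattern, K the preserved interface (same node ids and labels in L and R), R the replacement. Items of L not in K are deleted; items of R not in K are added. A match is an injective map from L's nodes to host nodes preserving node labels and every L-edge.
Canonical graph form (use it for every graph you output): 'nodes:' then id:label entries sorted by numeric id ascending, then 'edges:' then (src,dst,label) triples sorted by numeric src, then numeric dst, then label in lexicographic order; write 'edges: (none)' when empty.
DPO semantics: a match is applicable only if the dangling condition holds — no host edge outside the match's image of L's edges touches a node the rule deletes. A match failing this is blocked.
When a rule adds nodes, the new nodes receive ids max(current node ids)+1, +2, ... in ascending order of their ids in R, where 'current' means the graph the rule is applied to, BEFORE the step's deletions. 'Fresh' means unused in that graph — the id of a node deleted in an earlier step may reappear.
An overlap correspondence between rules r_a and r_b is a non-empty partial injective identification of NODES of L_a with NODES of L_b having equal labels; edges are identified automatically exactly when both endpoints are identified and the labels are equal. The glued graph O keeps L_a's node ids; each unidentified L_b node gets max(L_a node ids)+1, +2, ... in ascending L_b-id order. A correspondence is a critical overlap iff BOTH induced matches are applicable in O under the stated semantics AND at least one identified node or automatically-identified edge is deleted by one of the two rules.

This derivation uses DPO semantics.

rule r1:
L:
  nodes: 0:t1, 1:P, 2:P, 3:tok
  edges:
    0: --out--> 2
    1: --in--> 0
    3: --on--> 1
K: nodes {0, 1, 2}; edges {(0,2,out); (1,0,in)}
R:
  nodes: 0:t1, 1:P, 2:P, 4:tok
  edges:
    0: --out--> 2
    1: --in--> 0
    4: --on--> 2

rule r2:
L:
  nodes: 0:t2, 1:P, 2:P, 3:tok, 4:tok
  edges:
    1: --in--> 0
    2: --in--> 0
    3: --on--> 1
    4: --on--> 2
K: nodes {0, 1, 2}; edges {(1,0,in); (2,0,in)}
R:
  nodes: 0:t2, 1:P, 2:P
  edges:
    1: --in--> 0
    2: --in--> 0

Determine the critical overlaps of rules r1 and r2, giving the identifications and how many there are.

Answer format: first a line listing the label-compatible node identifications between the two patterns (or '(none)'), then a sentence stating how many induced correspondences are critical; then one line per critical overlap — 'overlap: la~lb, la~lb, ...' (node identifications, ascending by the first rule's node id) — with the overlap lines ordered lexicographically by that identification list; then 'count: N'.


label-compatible node identifications between L(r1) and L(r2): 1~1, 1~2, 2~1, 2~2, 3~3, 3~4
4 of the induced correspondences are critical overlaps of r1 and r2.
overlap: 1~1, 2~2, 3~3
overlap: 1~1, 3~3
overlap: 1~2, 2~1, 3~4
overlap: 1~2, 3~4
count: 4


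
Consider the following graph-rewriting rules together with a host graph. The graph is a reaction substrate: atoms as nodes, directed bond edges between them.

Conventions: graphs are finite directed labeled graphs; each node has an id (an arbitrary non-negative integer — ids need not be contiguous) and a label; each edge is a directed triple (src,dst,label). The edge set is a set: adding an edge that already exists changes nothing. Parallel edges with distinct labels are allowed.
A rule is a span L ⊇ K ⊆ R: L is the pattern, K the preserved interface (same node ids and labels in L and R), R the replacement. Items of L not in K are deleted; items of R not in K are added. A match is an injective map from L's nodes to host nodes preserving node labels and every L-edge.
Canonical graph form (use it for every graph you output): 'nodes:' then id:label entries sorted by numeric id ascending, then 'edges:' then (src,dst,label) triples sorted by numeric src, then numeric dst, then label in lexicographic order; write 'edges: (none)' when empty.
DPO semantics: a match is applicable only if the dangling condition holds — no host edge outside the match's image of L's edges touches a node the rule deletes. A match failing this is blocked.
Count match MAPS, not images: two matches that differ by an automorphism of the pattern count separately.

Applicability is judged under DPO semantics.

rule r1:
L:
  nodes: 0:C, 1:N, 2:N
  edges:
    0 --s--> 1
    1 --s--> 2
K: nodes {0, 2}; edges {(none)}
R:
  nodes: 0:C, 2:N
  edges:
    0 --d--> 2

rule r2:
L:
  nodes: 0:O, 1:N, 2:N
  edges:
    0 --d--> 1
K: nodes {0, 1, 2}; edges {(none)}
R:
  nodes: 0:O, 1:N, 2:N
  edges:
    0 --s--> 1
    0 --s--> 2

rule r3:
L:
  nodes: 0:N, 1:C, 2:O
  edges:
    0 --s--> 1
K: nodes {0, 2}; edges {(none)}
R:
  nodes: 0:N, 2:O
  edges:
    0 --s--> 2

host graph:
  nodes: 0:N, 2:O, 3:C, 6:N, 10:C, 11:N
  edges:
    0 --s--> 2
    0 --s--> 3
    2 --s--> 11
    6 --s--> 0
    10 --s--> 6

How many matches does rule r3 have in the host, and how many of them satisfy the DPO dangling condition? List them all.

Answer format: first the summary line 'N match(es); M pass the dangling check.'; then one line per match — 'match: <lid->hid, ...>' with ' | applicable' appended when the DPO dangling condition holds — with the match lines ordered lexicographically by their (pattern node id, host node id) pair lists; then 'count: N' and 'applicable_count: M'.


1 match(es); 1 pass the dangling check.
match: 0->0, 1->3, 2->2 | applicable
count: 1
applicable_count: 1


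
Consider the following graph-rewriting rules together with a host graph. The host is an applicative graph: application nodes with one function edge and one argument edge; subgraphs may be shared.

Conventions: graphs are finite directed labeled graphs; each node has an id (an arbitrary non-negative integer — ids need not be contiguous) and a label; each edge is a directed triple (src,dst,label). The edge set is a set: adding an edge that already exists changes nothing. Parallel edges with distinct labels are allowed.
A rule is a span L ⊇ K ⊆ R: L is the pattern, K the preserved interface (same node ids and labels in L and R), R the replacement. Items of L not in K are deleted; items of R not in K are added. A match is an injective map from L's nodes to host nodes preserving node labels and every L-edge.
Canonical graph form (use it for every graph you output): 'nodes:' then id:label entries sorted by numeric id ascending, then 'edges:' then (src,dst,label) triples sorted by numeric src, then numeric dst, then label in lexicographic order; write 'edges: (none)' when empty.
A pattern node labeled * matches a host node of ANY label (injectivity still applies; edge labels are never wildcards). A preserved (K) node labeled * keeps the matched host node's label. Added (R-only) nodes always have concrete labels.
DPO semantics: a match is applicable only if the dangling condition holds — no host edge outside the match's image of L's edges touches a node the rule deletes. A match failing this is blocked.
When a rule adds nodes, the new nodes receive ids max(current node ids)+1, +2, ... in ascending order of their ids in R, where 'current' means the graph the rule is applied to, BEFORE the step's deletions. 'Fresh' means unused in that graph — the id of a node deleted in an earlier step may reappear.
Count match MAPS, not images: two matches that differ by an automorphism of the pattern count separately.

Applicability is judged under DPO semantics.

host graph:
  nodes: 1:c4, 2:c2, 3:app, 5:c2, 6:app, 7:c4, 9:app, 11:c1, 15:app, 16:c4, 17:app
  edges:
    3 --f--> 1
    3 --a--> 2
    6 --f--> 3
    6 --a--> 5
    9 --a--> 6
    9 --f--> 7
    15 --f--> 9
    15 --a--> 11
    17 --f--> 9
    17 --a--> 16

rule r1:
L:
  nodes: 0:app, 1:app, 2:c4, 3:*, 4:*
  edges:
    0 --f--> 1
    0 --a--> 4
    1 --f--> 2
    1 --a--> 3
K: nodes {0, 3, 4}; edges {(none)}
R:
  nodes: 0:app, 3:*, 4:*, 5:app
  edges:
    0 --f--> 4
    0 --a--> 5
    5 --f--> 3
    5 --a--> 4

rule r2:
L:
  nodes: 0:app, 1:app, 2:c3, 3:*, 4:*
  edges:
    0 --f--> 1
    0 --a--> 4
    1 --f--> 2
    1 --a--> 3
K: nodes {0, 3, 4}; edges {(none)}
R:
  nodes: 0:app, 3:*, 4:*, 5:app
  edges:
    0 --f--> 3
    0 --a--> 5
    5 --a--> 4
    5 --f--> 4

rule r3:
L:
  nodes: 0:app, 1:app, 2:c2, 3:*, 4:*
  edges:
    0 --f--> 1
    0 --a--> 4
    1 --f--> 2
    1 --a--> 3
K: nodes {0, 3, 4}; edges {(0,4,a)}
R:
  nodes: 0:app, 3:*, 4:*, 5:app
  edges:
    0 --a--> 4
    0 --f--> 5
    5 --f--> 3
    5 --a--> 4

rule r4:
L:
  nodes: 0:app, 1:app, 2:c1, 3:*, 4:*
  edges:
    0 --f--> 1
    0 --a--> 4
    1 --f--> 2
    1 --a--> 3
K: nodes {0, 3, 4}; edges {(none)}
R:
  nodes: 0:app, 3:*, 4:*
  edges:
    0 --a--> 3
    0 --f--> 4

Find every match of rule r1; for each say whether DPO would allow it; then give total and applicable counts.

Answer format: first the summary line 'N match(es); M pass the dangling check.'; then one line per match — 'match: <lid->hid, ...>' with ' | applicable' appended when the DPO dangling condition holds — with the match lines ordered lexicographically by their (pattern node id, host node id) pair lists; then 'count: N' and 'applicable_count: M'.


3 match(es); 1 pass the dangling check.
match: 0->6, 1->3, 2->1, 3->2, 4->5 | applicable
match: 0->15, 1->9, 2->7, 3->6, 4->11
match: 0->17, 1->9, 2->7, 3->6, 4->16
count: 3
applicable_count: 1


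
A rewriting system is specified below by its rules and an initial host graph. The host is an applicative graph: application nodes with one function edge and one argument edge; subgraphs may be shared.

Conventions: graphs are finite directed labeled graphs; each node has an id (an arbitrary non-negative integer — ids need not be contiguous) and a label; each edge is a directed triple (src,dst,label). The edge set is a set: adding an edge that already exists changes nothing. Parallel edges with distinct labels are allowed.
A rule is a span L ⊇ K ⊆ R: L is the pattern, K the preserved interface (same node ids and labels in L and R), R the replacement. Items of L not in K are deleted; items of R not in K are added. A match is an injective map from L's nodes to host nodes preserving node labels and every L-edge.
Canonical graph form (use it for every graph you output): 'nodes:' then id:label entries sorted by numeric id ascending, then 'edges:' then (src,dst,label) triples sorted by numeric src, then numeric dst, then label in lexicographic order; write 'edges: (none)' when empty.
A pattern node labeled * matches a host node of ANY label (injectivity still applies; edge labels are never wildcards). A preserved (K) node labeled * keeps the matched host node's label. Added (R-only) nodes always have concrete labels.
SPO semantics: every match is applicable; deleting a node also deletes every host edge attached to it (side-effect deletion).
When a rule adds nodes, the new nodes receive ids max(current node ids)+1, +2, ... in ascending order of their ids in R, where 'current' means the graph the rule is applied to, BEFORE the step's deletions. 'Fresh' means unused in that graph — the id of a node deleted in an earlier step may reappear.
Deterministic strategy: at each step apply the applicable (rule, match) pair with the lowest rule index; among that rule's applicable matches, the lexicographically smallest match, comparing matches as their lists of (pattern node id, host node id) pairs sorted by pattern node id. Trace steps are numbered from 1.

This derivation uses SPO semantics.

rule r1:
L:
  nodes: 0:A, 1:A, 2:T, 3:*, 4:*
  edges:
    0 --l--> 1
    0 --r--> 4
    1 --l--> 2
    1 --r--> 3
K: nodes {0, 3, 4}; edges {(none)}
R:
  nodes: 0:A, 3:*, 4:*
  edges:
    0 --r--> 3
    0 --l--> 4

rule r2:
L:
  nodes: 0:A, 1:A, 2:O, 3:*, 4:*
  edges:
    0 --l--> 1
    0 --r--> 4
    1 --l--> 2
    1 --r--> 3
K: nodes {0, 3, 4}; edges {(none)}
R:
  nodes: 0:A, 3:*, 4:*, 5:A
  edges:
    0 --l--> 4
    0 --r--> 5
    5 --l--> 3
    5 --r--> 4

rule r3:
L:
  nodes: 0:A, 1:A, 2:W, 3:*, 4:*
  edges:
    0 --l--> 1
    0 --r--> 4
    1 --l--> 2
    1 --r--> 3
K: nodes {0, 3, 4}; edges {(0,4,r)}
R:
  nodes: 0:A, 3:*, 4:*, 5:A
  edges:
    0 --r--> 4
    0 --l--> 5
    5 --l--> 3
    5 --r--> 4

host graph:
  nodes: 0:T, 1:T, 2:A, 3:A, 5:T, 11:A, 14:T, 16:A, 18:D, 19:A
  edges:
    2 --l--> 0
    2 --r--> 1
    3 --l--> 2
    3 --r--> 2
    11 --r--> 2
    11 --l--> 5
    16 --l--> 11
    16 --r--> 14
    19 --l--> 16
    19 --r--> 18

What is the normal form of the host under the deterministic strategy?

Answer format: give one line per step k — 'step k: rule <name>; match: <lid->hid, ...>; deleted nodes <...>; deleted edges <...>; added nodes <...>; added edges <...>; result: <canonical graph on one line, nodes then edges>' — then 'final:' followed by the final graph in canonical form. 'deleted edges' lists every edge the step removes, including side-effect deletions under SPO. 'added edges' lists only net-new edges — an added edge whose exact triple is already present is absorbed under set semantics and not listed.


step 1: rule r1; match: 0->16, 1->11, 2->5, 3->2, 4->14; deleted nodes 5, 11; deleted edges (11,2,r); (11,5,l); (16,11,l); (16,14,r); added nodes (none); added edges (16,2,r); (16,14,l); result: nodes: 0:T, 1:T, 2:A, 3:A, 14:T, 16:A, 18:D, 19:A edges: (2,0,l); (2,1,r); (3,2,l); (3,2,r); (16,2,r); (16,14,l); (19,16,l); (19,18,r)
step 2: rule r1; match: 0->19, 1->16, 2->14, 3->2, 4->18; deleted nodes 14, 16; deleted edges (16,2,r); (16,14,l); (19,16,l); (19,18,r); added nodes (none); added edges (19,2,r); (19,18,l); result: nodes: 0:T, 1:T, 2:A, 3:A, 18:D, 19:A edges: (2,0,l); (2,1,r); (3,2,l); (3,2,r); (19,2,r); (19,18,l)
final:
nodes: 0:T, 1:T, 2:A, 3:A, 18:D, 19:A
edges: (2,0,l); (2,1,r); (3,2,l); (3,2,r); (19,2,r); (19,18,l)


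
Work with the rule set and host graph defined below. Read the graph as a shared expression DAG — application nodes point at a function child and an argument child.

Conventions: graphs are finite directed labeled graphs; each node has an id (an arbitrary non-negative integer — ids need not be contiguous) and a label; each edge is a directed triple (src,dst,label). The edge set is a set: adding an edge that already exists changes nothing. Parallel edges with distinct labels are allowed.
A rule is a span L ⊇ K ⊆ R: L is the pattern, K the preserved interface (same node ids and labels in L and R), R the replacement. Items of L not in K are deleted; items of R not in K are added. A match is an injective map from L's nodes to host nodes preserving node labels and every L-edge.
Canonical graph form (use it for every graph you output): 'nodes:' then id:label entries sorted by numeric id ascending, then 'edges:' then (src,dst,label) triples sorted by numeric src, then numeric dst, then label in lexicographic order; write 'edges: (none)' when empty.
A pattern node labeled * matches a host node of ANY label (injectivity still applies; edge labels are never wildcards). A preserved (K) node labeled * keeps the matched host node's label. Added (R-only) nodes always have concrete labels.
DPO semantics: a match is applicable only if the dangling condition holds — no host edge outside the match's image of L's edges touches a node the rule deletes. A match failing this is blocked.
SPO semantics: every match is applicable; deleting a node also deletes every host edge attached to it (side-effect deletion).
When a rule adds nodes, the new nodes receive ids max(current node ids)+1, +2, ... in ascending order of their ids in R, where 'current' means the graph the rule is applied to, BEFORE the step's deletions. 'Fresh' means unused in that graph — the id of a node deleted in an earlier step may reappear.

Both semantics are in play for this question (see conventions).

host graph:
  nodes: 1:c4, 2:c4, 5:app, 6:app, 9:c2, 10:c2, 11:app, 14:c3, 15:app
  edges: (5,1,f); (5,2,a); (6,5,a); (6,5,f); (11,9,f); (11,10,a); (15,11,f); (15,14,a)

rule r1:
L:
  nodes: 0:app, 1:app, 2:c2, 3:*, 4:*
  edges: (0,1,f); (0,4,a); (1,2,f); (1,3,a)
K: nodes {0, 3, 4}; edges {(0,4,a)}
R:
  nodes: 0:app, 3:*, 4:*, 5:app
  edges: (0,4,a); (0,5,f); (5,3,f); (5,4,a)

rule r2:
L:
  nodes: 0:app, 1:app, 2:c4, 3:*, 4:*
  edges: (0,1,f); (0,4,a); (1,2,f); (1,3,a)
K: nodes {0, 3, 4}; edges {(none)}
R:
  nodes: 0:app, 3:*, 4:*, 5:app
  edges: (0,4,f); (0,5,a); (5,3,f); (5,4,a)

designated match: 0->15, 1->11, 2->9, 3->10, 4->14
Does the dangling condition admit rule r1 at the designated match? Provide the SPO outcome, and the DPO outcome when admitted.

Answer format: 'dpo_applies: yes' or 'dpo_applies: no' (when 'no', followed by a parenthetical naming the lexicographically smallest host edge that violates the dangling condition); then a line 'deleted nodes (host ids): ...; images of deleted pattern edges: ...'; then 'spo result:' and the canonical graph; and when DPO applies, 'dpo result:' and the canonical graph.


dpo_applies: yes
deleted nodes (host ids): 9, 11; images of deleted pattern edges: (11,9,f); (11,10,a); (15,11,f)
spo result:
nodes: 1:c4, 2:c4, 5:app, 6:app, 10:c2, 14:c3, 15:app, 16:app
edges: (5,1,f); (5,2,a); (6,5,a); (6,5,f); (15,14,a); (15,16,f); (16,10,f); (16,14,a)
dpo result:
nodes: 1:c4, 2:c4, 5:app, 6:app, 10:c2, 14:c3, 15:app, 16:app
edges: (5,1,f); (5,2,a); (6,5,a); (6,5,f); (15,14,a); (15,16,f); (16,10,f); (16,14,a)


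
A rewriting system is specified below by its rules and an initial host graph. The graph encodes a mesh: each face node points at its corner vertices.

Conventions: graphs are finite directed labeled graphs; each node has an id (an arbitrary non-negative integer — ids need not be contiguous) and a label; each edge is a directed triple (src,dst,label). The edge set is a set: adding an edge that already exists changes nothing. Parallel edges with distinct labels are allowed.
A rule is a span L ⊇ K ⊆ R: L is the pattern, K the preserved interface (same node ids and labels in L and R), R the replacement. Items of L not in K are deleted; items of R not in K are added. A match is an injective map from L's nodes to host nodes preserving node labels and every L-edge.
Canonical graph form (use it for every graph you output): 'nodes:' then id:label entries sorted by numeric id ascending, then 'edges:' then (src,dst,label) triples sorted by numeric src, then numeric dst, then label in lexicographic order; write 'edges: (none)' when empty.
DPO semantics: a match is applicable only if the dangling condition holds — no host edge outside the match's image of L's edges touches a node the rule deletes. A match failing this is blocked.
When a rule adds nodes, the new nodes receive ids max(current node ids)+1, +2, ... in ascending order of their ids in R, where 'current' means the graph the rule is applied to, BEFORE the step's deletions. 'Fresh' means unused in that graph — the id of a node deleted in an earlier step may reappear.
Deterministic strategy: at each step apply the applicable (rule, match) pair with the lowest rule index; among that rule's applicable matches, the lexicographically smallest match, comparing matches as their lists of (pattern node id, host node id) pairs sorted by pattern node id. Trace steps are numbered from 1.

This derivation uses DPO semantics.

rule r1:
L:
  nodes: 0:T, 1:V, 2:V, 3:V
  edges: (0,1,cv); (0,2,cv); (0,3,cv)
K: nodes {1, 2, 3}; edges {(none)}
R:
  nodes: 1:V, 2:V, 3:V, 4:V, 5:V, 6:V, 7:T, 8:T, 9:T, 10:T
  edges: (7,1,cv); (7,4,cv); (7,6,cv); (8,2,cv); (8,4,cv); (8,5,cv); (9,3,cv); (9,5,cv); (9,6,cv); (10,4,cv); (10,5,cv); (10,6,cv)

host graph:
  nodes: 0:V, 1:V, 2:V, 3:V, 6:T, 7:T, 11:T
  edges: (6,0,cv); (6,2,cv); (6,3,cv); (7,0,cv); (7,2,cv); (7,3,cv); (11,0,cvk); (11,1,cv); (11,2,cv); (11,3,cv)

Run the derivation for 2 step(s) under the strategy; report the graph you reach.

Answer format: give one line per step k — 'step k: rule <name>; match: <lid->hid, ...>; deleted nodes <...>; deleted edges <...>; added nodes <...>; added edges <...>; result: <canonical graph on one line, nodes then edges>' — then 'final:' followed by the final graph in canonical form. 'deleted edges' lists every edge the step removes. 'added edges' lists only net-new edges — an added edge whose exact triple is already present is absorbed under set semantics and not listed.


step 1: rule r1; match: 0->6, 1->0, 2->2, 3->3; deleted nodes 6; deleted edges (6,0,cv); (6,2,cv); (6,3,cv); added nodes 12, 13, 14, 15, 16, 17, 18; added edges (15,0,cv); (15,12,cv); (15,14,cv); (16,2,cv); (16,12,cv); (16,13,cv); (17,3,cv); (17,13,cv); (17,14,cv); (18,12,cv); (18,13,cv); (18,14,cv); result: nodes: 0:V, 1:V, 2:V, 3:V, 7:T, 11:T, 12:V, 13:V, 14:V, 15:T, 16:T, 17:T, 18:T edges: (7,0,cv); (7,2,cv); (7,3,cv); (11,0,cvk); (11,1,cv); (11,2,cv); (11,3,cv); (15,0,cv); (15,12,cv); (15,14,cv); (16,2,cv); (16,12,cv); (16,13,cv); (17,3,cv); (17,13,cv); (17,14,cv); (18,12,cv); (18,13,cv); (18,14,cv)
step 2: rule r1; match: 0->7, 1->0, 2->2, 3->3; deleted nodes 7; deleted edges (7,0,cv); (7,2,cv); (7,3,cv); added nodes 19, 20, 21, 22, 23, 24, 25; added edges (22,0,cv); (22,19,cv); (22,21,cv); (23,2,cv); (23,19,cv); (23,20,cv); (24,3,cv); (24,20,cv); (24,21,cv); (25,19,cv); (25,20,cv); (25,21,cv); result: nodes: 0:V, 1:V, 2:V, 3:V, 11:T, 12:V, 13:V, 14:V, 15:T, 16:T, 17:T, 18:T, 19:V, 20:V, 21:V, 22:T, 23:T, 24:T, 25:T edges: (11,0,cvk); (11,1,cv); (11,2,cv); (11,3,cv); (15,0,cv); (15,12,cv); (15,14,cv); (16,2,cv); (16,12,cv); (16,13,cv); (17,3,cv); (17,13,cv); (17,14,cv); (18,12,cv); (18,13,cv); (18,14,cv); (22,0,cv); (22,19,cv); (22,21,cv); (23,2,cv); (23,19,cv); (23,20,cv); (24,3,cv); (24,20,cv); (24,21,cv); (25,19,cv); (25,20,cv); (25,21,cv)
final:
nodes: 0:V, 1:V, 2:V, 3:V, 11:T, 12:V, 13:V, 14:V, 15:T, 16:T, 17:T, 18:T, 19:V, 20:V, 21:V, 22:T, 23:T, 24:T, 25:T
edges: (11,0,cvk); (11,1,cv); (11,2,cv); (11,3,cv); (15,0,cv); (15,12,cv); (15,14,cv); (16,2,cv); (16,12,cv); (16,13,cv); (17,3,cv); (17,13,cv); (17,14,cv); (18,12,cv); (18,13,cv); (18,14,cv); (22,0,cv); (22,19,cv); (22,21,cv); (23,2,cv); (23,19,cv); (23,20,cv); (24,3,cv); (24,20,cv); (24,21,cv); (25,19,cv); (25,20,cv); (25,21,cv)


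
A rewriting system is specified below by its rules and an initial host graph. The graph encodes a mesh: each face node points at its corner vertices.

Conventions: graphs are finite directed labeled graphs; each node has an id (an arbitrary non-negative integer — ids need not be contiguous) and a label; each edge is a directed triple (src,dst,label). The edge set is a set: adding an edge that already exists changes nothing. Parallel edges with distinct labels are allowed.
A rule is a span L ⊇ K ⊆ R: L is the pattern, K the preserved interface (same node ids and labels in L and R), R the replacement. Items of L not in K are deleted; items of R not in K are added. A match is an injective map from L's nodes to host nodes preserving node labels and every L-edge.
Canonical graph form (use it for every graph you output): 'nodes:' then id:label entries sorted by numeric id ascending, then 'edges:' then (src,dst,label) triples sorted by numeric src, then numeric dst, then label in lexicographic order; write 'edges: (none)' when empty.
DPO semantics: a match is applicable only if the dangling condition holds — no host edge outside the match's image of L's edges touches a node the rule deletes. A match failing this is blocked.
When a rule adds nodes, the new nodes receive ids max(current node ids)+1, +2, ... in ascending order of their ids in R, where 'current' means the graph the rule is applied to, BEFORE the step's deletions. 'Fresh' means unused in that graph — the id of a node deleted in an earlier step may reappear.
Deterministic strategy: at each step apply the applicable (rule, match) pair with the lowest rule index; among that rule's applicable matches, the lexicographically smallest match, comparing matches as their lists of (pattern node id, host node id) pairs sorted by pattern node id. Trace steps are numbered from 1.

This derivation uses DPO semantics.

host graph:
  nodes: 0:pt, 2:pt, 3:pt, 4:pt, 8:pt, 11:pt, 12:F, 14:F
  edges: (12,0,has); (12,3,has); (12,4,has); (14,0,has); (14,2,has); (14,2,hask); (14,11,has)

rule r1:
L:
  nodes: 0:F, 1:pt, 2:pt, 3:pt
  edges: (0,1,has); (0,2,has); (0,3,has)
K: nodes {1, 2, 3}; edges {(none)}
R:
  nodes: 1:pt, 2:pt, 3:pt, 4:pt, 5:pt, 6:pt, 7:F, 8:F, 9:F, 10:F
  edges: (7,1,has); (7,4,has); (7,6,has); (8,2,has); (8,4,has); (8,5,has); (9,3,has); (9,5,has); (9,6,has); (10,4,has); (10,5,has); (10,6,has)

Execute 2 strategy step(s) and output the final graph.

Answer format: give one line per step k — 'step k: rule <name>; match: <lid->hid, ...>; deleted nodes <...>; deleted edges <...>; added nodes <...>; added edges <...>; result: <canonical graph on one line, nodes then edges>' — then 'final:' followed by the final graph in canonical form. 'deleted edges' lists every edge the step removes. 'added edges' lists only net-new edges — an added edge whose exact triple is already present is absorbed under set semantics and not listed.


step 1: rule r1; match: 0->12, 1->0, 2->3, 3->4; deleted nodes 12; deleted edges (12,0,has); (12,3,has); (12,4,has); added nodes 15, 16, 17, 18, 19, 20, 21; added edges (18,0,has); (18,15,has); (18,17,has); (19,3,has); (19,15,has); (19,16,has); (20,4,has); (20,16,has); (20,17,has); (21,15,has); (21,16,has); (21,17,has); result: nodes: 0:pt, 2:pt, 3:pt, 4:pt, 8:pt, 11:pt, 14:F, 15:pt, 16:pt, 17:pt, 18:F, 19:F, 20:F, 21:F edges: (14,0,has); (14,2,has); (14,2,hask); (14,11,has); (18,0,has); (18,15,has); (18,17,has); (19,3,has); (19,15,has); (19,16,has); (20,4,has); (20,16,has); (20,17,has); (21,15,has); (21,16,has); (21,17,has)
step 2: rule r1; match: 0->18, 1->0, 2->15, 3->17; deleted nodes 18; deleted edges (18,0,has); (18,15,has); (18,17,has); added nodes 22, 23, 24, 25, 26, 27, 28; added edges (25,0,has); (25,22,has); (25,24,has); (26,15,has); (26,22,has); (26,23,has); (27,17,has); (27,23,has); (27,24,has); (28,22,has); (28,23,has); (28,24,has); result: nodes: 0:pt, 2:pt, 3:pt, 4:pt, 8:pt, 11:pt, 14:F, 15:pt, 16:pt, 17:pt, 19:F, 20:F, 21:F, 22:pt, 23:pt, 24:pt, 25:F, 26:F, 27:F, 28:F edges: (14,0,has); (14,2,has); (14,2,hask); (14,11,has); (19,3,has); (19,15,has); (19,16,has); (20,4,has); (20,16,has); (20,17,has); (21,15,has); (21,16,has); (21,17,has); (25,0,has); (25,22,has); (25,24,has); (26,15,has); (26,22,has); (26,23,has); (27,17,has); (27,23,has); (27,24,has); (28,22,has); (28,23,has); (28,24,has)
final:
nodes: 0:pt, 2:pt, 3:pt, 4:pt, 8:pt, 11:pt, 14:F, 15:pt, 16:pt, 17:pt, 19:F, 20:F, 21:F, 22:pt, 23:pt, 24:pt, 25:F, 26:F, 27:F, 28:F
edges: (14,0,has); (14,2,has); (14,2,hask); (14,11,has); (19,3,has); (19,15,has); (19,16,has); (20,4,has); (20,16,has); (20,17,has); (21,15,has); (21,16,has); (21,17,has); (25,0,has); (25,22,has); (25,24,has); (26,15,has); (26,22,has); (26,23,has); (27,17,has); (27,23,has); (27,24,has); (28,22,has); (28,23,has); (28,24,has)


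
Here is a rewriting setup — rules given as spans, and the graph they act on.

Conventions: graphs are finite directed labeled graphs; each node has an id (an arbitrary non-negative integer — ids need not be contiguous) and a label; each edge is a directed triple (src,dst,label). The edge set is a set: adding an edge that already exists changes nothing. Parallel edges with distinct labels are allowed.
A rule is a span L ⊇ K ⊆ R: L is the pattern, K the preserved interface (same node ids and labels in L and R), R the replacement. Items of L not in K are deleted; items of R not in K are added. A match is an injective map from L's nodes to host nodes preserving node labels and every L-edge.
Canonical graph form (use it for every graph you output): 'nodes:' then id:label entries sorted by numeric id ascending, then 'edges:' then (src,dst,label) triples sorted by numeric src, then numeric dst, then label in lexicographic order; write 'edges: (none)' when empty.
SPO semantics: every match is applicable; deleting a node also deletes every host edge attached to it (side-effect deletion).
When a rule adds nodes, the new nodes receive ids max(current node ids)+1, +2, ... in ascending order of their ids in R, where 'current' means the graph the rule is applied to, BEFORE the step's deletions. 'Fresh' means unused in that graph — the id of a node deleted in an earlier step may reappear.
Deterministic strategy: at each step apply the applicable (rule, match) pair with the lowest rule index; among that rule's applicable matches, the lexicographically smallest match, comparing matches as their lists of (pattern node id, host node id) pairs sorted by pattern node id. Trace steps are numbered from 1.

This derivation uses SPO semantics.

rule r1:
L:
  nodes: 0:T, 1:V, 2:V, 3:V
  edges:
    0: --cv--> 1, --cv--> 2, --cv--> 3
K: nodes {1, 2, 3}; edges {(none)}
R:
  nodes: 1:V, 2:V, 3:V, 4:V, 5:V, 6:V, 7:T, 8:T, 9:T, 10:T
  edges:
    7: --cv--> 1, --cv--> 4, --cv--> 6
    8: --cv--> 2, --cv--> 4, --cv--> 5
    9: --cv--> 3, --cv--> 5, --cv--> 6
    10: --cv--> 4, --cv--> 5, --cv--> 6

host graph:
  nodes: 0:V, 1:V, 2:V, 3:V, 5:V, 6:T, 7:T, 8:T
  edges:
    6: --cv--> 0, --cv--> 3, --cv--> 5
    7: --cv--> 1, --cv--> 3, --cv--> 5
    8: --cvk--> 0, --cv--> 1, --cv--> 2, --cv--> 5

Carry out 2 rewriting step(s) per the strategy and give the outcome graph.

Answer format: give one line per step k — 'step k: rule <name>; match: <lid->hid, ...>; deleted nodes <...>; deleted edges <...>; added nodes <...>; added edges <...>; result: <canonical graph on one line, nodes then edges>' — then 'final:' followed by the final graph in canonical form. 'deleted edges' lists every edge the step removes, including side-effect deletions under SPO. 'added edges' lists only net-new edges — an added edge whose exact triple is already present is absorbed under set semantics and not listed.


step 1: rule r1; match: 0->6, 1->0, 2->3, 3->5; deleted nodes 6; deleted edges (6,0,cv); (6,3,cv); (6,5,cv); added nodes 9, 10, 11, 12, 13, 14, 15; added edges (12,0,cv); (12,9,cv); (12,11,cv); (13,3,cv); (13,9,cv); (13,10,cv); (14,5,cv); (14,10,cv); (14,11,cv); (15,9,cv); (15,10,cv); (15,11,cv); result: nodes: 0:V, 1:V, 2:V, 3:V, 5:V, 7:T, 8:T, 9:V, 10:V, 11:V, 12:T, 13:T, 14:T, 15:T edges: (7,1,cv); (7,3,cv); (7,5,cv); (8,0,cvk); (8,1,cv); (8,2,cv); (8,5,cv); (12,0,cv); (12,9,cv); (12,11,cv); (13,3,cv); (13,9,cv); (13,10,cv); (14,5,cv); (14,10,cv); (14,11,cv); (15,9,cv); (15,10,cv); (15,11,cv)
step 2: rule r1; match: 0->7, 1->1, 2->3, 3->5; deleted nodes 7; deleted edges (7,1,cv); (7,3,cv); (7,5,cv); added nodes 16, 17, 18, 19, 20, 21, 22; added edges (19,1,cv); (19,16,cv); (19,18,cv); (20,3,cv); (20,16,cv); (20,17,cv); (21,5,cv); (21,17,cv); (21,18,cv); (22,16,cv); (22,17,cv); (22,18,cv); result: nodes: 0:V, 1:V, 2:V, 3:V, 5:V, 8:T, 9:V, 10:V, 11:V, 12:T, 13:T, 14:T, 15:T, 16:V, 17:V, 18:V, 19:T, 20:T, 21:T, 22:T edges: (8,0,cvk); (8,1,cv); (8,2,cv); (8,5,cv); (12,0,cv); (12,9,cv); (12,11,cv); (13,3,cv); (13,9,cv); (13,10,cv); (14,5,cv); (14,10,cv); (14,11,cv); (15,9,cv); (15,10,cv); (15,11,cv); (19,1,cv); (19,16,cv); (19,18,cv); (20,3,cv); (20,16,cv); (20,17,cv); (21,5,cv); (21,17,cv); (21,18,cv); (22,16,cv); (22,17,cv); (22,18,cv)
final:
nodes: 0:V, 1:V, 2:V, 3:V, 5:V, 8:T, 9:V, 10:V, 11:V, 12:T, 13:T, 14:T, 15:T, 16:V, 17:V, 18:V, 19:T, 20:T, 21:T, 22:T
edges: (8,0,cvk); (8,1,cv); (8,2,cv); (8,5,cv); (12,0,cv); (12,9,cv); (12,11,cv); (13,3,cv); (13,9,cv); (13,10,cv); (14,5,cv); (14,10,cv); (14,11,cv); (15,9,cv); (15,10,cv); (15,11,cv); (19,1,cv); (19,16,cv); (19,18,cv); (20,3,cv); (20,16,cv); (20,17,cv); (21,5,cv); (21,17,cv); (21,18,cv); (22,16,cv); (22,17,cv); (22,18,cv)


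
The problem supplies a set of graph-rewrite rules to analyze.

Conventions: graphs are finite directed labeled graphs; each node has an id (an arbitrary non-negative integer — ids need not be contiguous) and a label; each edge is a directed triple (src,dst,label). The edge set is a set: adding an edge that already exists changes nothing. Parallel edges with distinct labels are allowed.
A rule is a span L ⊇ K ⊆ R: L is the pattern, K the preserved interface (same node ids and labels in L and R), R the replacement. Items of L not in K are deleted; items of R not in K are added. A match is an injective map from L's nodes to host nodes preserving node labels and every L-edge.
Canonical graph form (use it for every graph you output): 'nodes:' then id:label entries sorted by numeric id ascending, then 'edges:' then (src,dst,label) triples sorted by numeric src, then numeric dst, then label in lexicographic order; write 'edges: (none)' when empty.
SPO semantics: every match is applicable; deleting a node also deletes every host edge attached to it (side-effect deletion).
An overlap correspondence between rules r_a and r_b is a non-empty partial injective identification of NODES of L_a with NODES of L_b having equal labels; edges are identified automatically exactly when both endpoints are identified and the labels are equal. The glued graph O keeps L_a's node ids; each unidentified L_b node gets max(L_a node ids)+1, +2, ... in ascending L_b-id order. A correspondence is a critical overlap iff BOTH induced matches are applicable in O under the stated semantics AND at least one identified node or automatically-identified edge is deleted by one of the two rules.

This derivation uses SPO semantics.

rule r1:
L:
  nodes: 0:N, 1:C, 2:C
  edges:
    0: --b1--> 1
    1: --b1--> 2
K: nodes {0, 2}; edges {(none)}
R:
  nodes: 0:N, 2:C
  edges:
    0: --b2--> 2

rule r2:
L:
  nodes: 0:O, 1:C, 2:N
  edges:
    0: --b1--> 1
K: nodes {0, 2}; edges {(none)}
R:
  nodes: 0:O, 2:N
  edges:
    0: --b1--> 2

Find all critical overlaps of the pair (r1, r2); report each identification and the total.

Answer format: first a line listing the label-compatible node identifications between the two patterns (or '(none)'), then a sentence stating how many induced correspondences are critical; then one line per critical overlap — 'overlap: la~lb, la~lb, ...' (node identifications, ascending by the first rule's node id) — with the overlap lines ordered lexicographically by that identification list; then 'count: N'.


label-compatible node identifications between L(r1) and L(r2): 0~2, 1~1, 2~1
4 of the induced correspondences are critical overlaps of r1 and r2.
overlap: 0~2, 1~1
overlap: 0~2, 2~1
overlap: 1~1
overlap: 2~1
count: 4
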